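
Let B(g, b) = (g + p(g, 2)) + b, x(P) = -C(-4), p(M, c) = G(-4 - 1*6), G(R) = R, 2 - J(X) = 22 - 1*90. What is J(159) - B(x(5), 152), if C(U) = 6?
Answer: -66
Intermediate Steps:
J(X) = 70 (J(X) = 2 - (22 - 1*90) = 2 - (22 - 90) = 2 - 1*(-68) = 2 + 68 = 70)
p(M, c) = -10 (p(M, c) = -4 - 1*6 = -4 - 6 = -10)
x(P) = -6 (x(P) = -1*6 = -6)
B(g, b) = -10 + b + g (B(g, b) = (g - 10) + b = (-10 + g) + b = -10 + b + g)
J(159) - B(x(5), 152) = 70 - (-10 + 152 - 6) = 70 - 1*136 = 70 - 136 = -66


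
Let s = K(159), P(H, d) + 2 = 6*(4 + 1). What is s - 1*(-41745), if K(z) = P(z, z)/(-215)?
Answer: 8975147/215 ≈ 41745.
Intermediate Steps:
P(H, d) = 28 (P(H, d) = -2 + 6*(4 + 1) = -2 + 6*5 = -2 + 30 = 28)
K(z) = -28/215 (K(z) = 28/(-215) = 28*(-1/215) = -28/215)
s = -28/215 ≈ -0.13023
s - 1*(-41745) = -28/215 - 1*(-41745) = -28/215 + 41745 = 8975147/215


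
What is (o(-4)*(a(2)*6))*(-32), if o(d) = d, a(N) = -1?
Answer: -768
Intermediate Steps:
(o(-4)*(a(2)*6))*(-32) = -(-4)*6*(-32) = -4*(-6)*(-32) = 24*(-32) = -768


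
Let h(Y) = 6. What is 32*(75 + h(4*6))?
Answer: 2592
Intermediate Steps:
32*(75 + h(4*6)) = 32*(75 + 6) = 32*81 = 2592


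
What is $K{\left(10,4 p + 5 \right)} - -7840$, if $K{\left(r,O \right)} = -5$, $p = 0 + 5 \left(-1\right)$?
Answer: $7835$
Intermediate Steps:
$p = -5$ ($p = 0 - 5 = -5$)
$K{\left(10,4 p + 5 \right)} - -7840 = -5 - -7840 = -5 + 7840 = 7835$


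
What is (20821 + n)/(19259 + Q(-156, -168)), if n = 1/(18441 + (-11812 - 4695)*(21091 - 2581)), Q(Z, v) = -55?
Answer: 1590339882977/1466830945329 ≈ 1.0842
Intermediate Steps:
n = -1/305526129 (n = 1/(18441 - 16507*18510) = 1/(18441 - 305544570) = 1/(-305526129) = -1/305526129 ≈ -3.2730e-9)
(20821 + n)/(19259 + Q(-156, -168)) = (20821 - 1/305526129)/(19259 - 55) = (6361359531908/305526129)/19204 = (6361359531908/305526129)*(1/19204) = 1590339882977/1466830945329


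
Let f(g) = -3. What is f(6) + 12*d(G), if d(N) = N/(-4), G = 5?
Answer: -18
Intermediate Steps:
d(N) = -N/4 (d(N) = N*(-¼) = -N/4)
f(6) + 12*d(G) = -3 + 12*(-¼*5) = -3 + 12*(-5/4) = -3 - 15 = -18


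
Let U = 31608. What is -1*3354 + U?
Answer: 28254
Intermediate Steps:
-1*3354 + U = -1*3354 + 31608 = -3354 + 31608 = 28254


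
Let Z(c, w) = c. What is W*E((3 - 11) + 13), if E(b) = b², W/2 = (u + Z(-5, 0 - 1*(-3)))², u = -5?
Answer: 5000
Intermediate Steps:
W = 200 (W = 2*(-5 - 5)² = 2*(-10)² = 2*100 = 200)
W*E((3 - 11) + 13) = 200*((3 - 11) + 13)² = 200*(-8 + 13)² = 200*5² = 200*25 = 5000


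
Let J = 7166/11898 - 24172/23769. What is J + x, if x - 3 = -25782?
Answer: -135009449900/5237103 ≈ -25779.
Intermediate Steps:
x = -25779 (x = 3 - 25782 = -25779)
J = -2171663/5237103 (J = 7166*(1/11898) - 24172*1/23769 = 3583/5949 - 24172/23769 = -2171663/5237103 ≈ -0.41467)
J + x = -2171663/5237103 - 25779 = -135009449900/5237103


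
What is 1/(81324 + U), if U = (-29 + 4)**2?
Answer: 1/81949 ≈ 1.2203e-5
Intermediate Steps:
U = 625 (U = (-25)**2 = 625)
1/(81324 + U) = 1/(81324 + 625) = 1/81949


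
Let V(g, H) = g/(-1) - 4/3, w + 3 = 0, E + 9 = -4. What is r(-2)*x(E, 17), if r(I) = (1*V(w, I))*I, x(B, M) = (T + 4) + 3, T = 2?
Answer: -30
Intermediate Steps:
E = -13 (E = -9 - 4 = -13)
w = -3 (w = -3 + 0 = -3)
V(g, H) = -4/3 - g (V(g, H) = g*(-1) - 4*⅓ = -g - 4/3 = -4/3 - g)
x(B, M) = 9 (x(B, M) = (2 + 4) + 3 = 6 + 3 = 9)
r(I) = 5*I/3 (r(I) = (1*(-4/3 - 1*(-3)))*I = (1*(-4/3 + 3))*I = (1*(5/3))*I = 5*I/3)
r(-2)*x(E, 17) = ((5/3)*(-2))*9 = -10/3*9 = -30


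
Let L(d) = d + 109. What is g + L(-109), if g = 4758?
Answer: 4758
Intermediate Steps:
L(d) = 109 + d
g + L(-109) = 4758 + (109 - 109) = 4758 + 0 = 4758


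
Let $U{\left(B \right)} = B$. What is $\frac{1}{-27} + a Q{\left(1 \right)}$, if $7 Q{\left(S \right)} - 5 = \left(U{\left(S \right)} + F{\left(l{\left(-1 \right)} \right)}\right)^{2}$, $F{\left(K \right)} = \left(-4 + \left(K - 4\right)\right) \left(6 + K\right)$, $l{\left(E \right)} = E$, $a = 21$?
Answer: $\frac{157220}{27} \approx 5823.0$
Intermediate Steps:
$F{\left(K \right)} = \left(-8 + K\right) \left(6 + K\right)$ ($F{\left(K \right)} = \left(-4 + \left(-4 + K\right)\right) \left(6 + K\right) = \left(-8 + K\right) \left(6 + K\right)$)
$Q{\left(S \right)} = \frac{5}{7} + \frac{\left(-45 + S\right)^{2}}{7}$ ($Q{\left(S \right)} = \frac{5}{7} + \frac{\left(S - \left(46 - 1\right)\right)^{2}}{7} = \frac{5}{7} + \frac{\left(S + \left(-48 + 1 + 2\right)\right)^{2}}{7} = \frac{5}{7} + \frac{\left(S - 45\right)^{2}}{7} = \frac{5}{7} + \frac{\left(-45 + S\right)^{2}}{7}$)
$\frac{1}{-27} + a Q{\left(1 \right)} = \frac{1}{-27} + 21 \left(\frac{5}{7} + \frac{\left(-45 + 1\right)^{2}}{7}\right) = - \frac{1}{27} + 21 \left(\frac{5}{7} + \frac{\left(-44\right)^{2}}{7}\right) = - \frac{1}{27} + 21 \left(\frac{5}{7} + \frac{1}{7} \cdot 1936\right) = - \frac{1}{27} + 21 \left(\frac{5}{7} + \frac{1936}{7}\right) = - \frac{1}{27} + 21 \cdot \frac{1941}{7} = - \frac{1}{27} + 5823 = \frac{157220}{27}$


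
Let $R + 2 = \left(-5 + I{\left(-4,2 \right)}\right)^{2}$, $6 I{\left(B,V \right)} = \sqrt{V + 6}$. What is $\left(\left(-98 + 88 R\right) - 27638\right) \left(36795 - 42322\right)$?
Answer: $\frac{1278019264}{9} + \frac{4863760 \sqrt{2}}{3} \approx 1.4429 \cdot 10^{8}$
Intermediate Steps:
$I{\left(B,V \right)} = \frac{\sqrt{6 + V}}{6}$ ($I{\left(B,V \right)} = \frac{\sqrt{V + 6}}{6} = \frac{\sqrt{6 + V}}{6}$)
$R = -2 + \left(-5 + \frac{\sqrt{2}}{3}\right)^{2}$ ($R = -2 + \left(-5 + \frac{\sqrt{6 + 2}}{6}\right)^{2} = -2 + \left(-5 + \frac{\sqrt{8}}{6}\right)^{2} = -2 + \left(-5 + \frac{2 \sqrt{2}}{6}\right)^{2} = -2 + \left(-5 + \frac{\sqrt{2}}{3}\right)^{2} \approx 18.508$)
$\left(\left(-98 + 88 R\right) - 27638\right) \left(36795 - 42322\right) = \left(\left(-98 + 88 \left(\frac{209}{9} - \frac{10 \sqrt{2}}{3}\right)\right) - 27638\right) \left(36795 - 42322\right) = \left(\left(-98 + \left(\frac{18392}{9} - \frac{880 \sqrt{2}}{3}\right)\right) - 27638\right) \left(-5527\right) = \left(\left(\frac{17510}{9} - \frac{880 \sqrt{2}}{3}\right) - 27638\right) \left(-5527\right) = \left(- \frac{231232}{9} - \frac{880 \sqrt{2}}{3}\right) \left(-5527\right) = \frac{1278019264}{9} + \frac{4863760 \sqrt{2}}{3}$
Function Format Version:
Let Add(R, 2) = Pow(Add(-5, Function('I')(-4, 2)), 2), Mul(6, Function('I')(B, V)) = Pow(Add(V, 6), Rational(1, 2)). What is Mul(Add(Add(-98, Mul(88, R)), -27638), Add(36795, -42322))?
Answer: Add(Rational(1278019264, 9), Mul(Rational(4863760, 3), Pow(2, Rational(1, 2)))) ≈ 1.4429e+8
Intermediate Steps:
Function('I')(B, V) = Mul(Rational(1, 6), Pow(Add(6, V), Rational(1, 2))) (Function('I')(B, V) = Mul(Rational(1, 6), Pow(Add(V, 6), Rational(1, 2))) = Mul(Rational(1, 6), Pow(Add(6, V), Rational(1, 2))))
R = Add(-2, Pow(Add(-5, Mul(Rational(1, 3), Pow(2, Rational(1, 2)))), 2)) (R = Add(-2, Pow(Add(-5, Mul(Rational(1, 6), Pow(Add(6, 2), Rational(1, 2)))), 2)) = Add(-2, Pow(Add(-5, Mul(Rational(1, 6), Pow(8, Rational(1, 2)))), 2)) = Add(-2, Pow(Add(-5, Mul(Rational(1, 6), Mul(2, Pow(2, Rational(1, 2))))), 2)) = Add(-2, Pow(Add(-5, Mul(Rational(1, 3), Pow(2, Rational(1, 2)))), 2)) ≈ 18.508)
Mul(Add(Add(-98, Mul(88, R)), -27638), Add(36795, -42322)) = Mul(Add(Add(-98, Mul(88, Add(Rational(209, 9), Mul(Rational(-10, 3), Pow(2, Rational(1, 2)))))), -27638), Add(36795, -42322)) = Mul(Add(Add(-98, Add(Rational(18392, 9), Mul(Rational(-880, 3), Pow(2, Rational(1, 2))))), -27638), -5527) = Mul(Add(Add(Rational(17510, 9), Mul(Rational(-880, 3), Pow(2, Rational(1, 2)))), -27638), -5527) = Mul(Add(Rational(-231232, 9), Mul(Rational(-880, 3), Pow(2, Rational(1, 2)))), -5527) = Add(Rational(1278019264, 9), Mul(Rational(4863760, 3), Pow(2, Rational(1, 2))))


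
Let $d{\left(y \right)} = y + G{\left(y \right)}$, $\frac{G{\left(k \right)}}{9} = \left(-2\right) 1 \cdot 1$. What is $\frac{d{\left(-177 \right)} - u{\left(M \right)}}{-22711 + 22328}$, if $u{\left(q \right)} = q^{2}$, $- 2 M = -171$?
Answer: $\frac{30021}{1532} \approx 19.596$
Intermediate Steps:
$M = \frac{171}{2}$ ($M = \left(- \frac{1}{2}\right) \left(-171\right) = \frac{171}{2} \approx 85.5$)
$G{\left(k \right)} = -18$ ($G{\left(k \right)} = 9 \left(-2\right) 1 \cdot 1 = 9 \left(\left(-2\right) 1\right) = 9 \left(-2\right) = -18$)
$d{\left(y \right)} = -18 + y$ ($d{\left(y \right)} = y - 18 = -18 + y$)
$\frac{d{\left(-177 \right)} - u{\left(M \right)}}{-22711 + 22328} = \frac{\left(-18 - 177\right) - \left(\frac{171}{2}\right)^{2}}{-22711 + 22328} = \frac{-195 - \frac{29241}{4}}{-383} = \left(-195 - \frac{29241}{4}\right) \left(- \frac{1}{383}\right) = \left(- \frac{30021}{4}\right) \left(- \frac{1}{383}\right) = \frac{30021}{1532}$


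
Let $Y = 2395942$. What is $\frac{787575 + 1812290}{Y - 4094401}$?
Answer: $- \frac{2599865}{1698459} \approx -1.5307$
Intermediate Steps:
$\frac{787575 + 1812290}{Y - 4094401} = \frac{787575 + 1812290}{2395942 - 4094401} = \frac{2599865}{-1698459} = 2599865 \left(- \frac{1}{1698459}\right) = - \frac{2599865}{1698459}$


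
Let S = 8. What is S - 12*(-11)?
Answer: 140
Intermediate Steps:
S - 12*(-11) = 8 - 12*(-11) = 8 + 132 = 140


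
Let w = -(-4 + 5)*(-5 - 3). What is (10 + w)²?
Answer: 324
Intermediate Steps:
w = 8 (w = -(-8) = -1*(-8) = 8)
(10 + w)² = (10 + 8)² = 18² = 324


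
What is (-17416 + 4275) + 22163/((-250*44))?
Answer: -144573163/11000 ≈ -13143.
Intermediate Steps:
(-17416 + 4275) + 22163/((-250*44)) = -13141 + 22163/(-11000) = -13141 + 22163*(-1/11000) = -13141 - 22163/11000 = -144573163/11000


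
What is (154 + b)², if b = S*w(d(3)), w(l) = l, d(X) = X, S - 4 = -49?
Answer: 361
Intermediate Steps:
S = -45 (S = 4 - 49 = -45)
b = -135 (b = -45*3 = -135)
(154 + b)² = (154 - 135)² = 19² = 361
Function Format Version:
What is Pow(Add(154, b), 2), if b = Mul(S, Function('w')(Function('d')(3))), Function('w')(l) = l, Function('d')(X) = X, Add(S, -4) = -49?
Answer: 361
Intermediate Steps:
S = -45 (S = Add(4, -49) = -45)
b = -135 (b = Mul(-45, 3) = -135)
Pow(Add(154, b), 2) = Pow(Add(154, -135), 2) = Pow(19, 2) = 361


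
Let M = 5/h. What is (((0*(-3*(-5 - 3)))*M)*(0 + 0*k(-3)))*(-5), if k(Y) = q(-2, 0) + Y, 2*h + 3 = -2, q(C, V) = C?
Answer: 0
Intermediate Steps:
h = -5/2 (h = -3/2 + (½)*(-2) = -3/2 - 1 = -5/2 ≈ -2.5000)
M = -2 (M = 5/(-5/2) = 5*(-⅖) = -2)
k(Y) = -2 + Y
(((0*(-3*(-5 - 3)))*M)*(0 + 0*k(-3)))*(-5) = (((0*(-3*(-5 - 3)))*(-2))*(0 + 0*(-2 - 3)))*(-5) = (((0*(-3*(-8)))*(-2))*(0 + 0*(-5)))*(-5) = (((0*24)*(-2))*(0 + 0))*(-5) = ((0*(-2))*0)*(-5) = (0*0)*(-5) = 0*(-5) = 0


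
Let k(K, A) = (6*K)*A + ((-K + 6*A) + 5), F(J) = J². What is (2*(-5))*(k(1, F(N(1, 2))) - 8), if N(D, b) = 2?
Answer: -440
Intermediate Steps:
k(K, A) = 5 - K + 6*A + 6*A*K (k(K, A) = 6*A*K + (5 - K + 6*A) = 5 - K + 6*A + 6*A*K)
(2*(-5))*(k(1, F(N(1, 2))) - 8) = (2*(-5))*((5 - 1*1 + 6*2² + 6*2²*1) - 8) = -10*((5 - 1 + 6*4 + 6*4*1) - 8) = -10*((5 - 1 + 24 + 24) - 8) = -10*(52 - 8) = -10*44 = -440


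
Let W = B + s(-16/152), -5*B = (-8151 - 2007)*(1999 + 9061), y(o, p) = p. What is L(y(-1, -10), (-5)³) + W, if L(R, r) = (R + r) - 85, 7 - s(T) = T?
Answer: 426916379/19 ≈ 2.2469e+7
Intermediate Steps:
s(T) = 7 - T
B = 22469496 (B = -(-8151 - 2007)*(1999 + 9061)/5 = -(-10158)*11060/5 = -⅕*(-112347480) = 22469496)
W = 426920559/19 (W = 22469496 + (7 - (-16)/152) = 22469496 + (7 - 1*(-2/19)) = 22469496 + (7 + 2/19) = 22469496 + 135/19 = 426920559/19 ≈ 2.2470e+7)
L(R, r) = -85 + R + r
L(y(-1, -10), (-5)³) + W = (-85 - 10 + (-5)³) + 426920559/19 = (-85 - 10 - 125) + 426920559/19 = -220 + 426920559/19 = 426916379/19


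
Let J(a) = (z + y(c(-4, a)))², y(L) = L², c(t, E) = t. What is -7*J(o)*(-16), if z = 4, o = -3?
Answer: 44800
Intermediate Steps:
J(a) = 400 (J(a) = (4 + (-4)²)² = (4 + 16)² = 20² = 400)
-7*J(o)*(-16) = -7*400*(-16) = -2800*(-16) = 44800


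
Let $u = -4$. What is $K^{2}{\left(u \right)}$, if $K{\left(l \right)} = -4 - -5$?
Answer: $1$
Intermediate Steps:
$K{\left(l \right)} = 1$ ($K{\left(l \right)} = -4 + 5 = 1$)
$K^{2}{\left(u \right)} = 1^{2} = 1$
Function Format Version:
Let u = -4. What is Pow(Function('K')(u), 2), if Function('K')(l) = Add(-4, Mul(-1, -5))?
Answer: 1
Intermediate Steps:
Function('K')(l) = 1 (Function('K')(l) = Add(-4, 5) = 1)
Pow(Function('K')(u), 2) = Pow(1, 2) = 1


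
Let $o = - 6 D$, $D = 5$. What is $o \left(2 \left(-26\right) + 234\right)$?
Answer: $-5460$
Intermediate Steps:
$o = -30$ ($o = \left(-6\right) 5 = -30$)
$o \left(2 \left(-26\right) + 234\right) = - 30 \left(2 \left(-26\right) + 234\right) = - 30 \left(-52 + 234\right) = \left(-30\right) 182 = -5460$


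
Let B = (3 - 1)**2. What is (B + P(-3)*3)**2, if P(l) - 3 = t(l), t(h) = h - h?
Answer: 169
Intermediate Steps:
t(h) = 0
P(l) = 3 (P(l) = 3 + 0 = 3)
B = 4 (B = 2**2 = 4)
(B + P(-3)*3)**2 = (4 + 3*3)**2 = (4 + 9)**2 = 13**2 = 169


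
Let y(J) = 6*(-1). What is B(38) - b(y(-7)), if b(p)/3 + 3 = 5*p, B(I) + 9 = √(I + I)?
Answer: 90 + 2*√19 ≈ 98.718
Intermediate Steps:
y(J) = -6
B(I) = -9 + √2*√I (B(I) = -9 + √(I + I) = -9 + √(2*I) = -9 + √2*√I)
b(p) = -9 + 15*p (b(p) = -9 + 3*(5*p) = -9 + 15*p)
B(38) - b(y(-7)) = (-9 + √2*√38) - (-9 + 15*(-6)) = (-9 + 2*√19) - (-9 - 90) = (-9 + 2*√19) - 1*(-99) = (-9 + 2*√19) + 99 = 90 + 2*√19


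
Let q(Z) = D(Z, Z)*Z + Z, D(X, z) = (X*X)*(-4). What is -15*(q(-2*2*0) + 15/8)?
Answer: -225/8 ≈ -28.125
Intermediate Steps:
D(X, z) = -4*X**2 (D(X, z) = X**2*(-4) = -4*X**2)
q(Z) = Z - 4*Z**3 (q(Z) = (-4*Z**2)*Z + Z = -4*Z**3 + Z = Z - 4*Z**3)
-15*(q(-2*2*0) + 15/8) = -15*((-2*2*0 - 4*(-2*2*0)**3) + 15/8) = -15*((-4*0 - 4*(-4*0)**3) + 15*(1/8)) = -15*((0 - 4*0**3) + 15/8) = -15*((0 - 4*0) + 15/8) = -15*((0 + 0) + 15/8) = -15*(0 + 15/8) = -15*15/8 = -225/8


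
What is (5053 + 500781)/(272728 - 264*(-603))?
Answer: 252917/215960 ≈ 1.1711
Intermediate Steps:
(5053 + 500781)/(272728 - 264*(-603)) = 505834/(272728 + 159192) = 505834/431920 = 505834*(1/431920) = 252917/215960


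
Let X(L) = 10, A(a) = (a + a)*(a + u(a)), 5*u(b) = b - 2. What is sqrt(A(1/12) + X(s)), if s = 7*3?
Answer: sqrt(995)/10 ≈ 3.1544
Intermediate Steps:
u(b) = -2/5 + b/5 (u(b) = (b - 2)/5 = (-2 + b)/5 = -2/5 + b/5)
s = 21
A(a) = 2*a*(-2/5 + 6*a/5) (A(a) = (a + a)*(a + (-2/5 + a/5)) = (2*a)*(-2/5 + 6*a/5) = 2*a*(-2/5 + 6*a/5))
sqrt(A(1/12) + X(s)) = sqrt((4/5)*(-1 + 3/12)/12 + 10) = sqrt((4/5)*(1/12)*(-1 + 3*(1/12)) + 10) = sqrt((4/5)*(1/12)*(-1 + 1/4) + 10) = sqrt((4/5)*(1/12)*(-3/4) + 10) = sqrt(-1/20 + 10) = sqrt(199/20) = sqrt(995)/10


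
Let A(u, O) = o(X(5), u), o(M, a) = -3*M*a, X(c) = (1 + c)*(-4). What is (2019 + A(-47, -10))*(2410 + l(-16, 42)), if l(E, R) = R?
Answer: -3346980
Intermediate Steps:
X(c) = -4 - 4*c
o(M, a) = -3*M*a
A(u, O) = 72*u (A(u, O) = -3*(-4 - 4*5)*u = -3*(-4 - 20)*u = -3*(-24)*u = 72*u)
(2019 + A(-47, -10))*(2410 + l(-16, 42)) = (2019 + 72*(-47))*(2410 + 42) = (2019 - 3384)*2452 = -1365*2452 = -3346980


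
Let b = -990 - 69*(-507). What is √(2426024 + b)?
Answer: √2460017 ≈ 1568.4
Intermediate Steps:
b = 33993 (b = -990 + 34983 = 33993)
√(2426024 + b) = √(2426024 + 33993) = √2460017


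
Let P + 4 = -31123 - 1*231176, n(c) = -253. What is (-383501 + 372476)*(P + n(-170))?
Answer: 2894679900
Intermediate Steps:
P = -262303 (P = -4 + (-31123 - 1*231176) = -4 + (-31123 - 231176) = -4 - 262299 = -262303)
(-383501 + 372476)*(P + n(-170)) = (-383501 + 372476)*(-262303 - 253) = -11025*(-262556) = 2894679900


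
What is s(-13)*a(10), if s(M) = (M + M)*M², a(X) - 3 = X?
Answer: -57122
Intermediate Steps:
a(X) = 3 + X
s(M) = 2*M³ (s(M) = (2*M)*M² = 2*M³)
s(-13)*a(10) = (2*(-13)³)*(3 + 10) = (2*(-2197))*13 = -4394*13 = -57122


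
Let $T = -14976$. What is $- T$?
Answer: $14976$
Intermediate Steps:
$- T = \left(-1\right) \left(-14976\right) = 14976$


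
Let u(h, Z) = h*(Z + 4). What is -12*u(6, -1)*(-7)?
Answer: 1512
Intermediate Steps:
u(h, Z) = h*(4 + Z)
-12*u(6, -1)*(-7) = -72*(4 - 1)*(-7) = -72*3*(-7) = -12*18*(-7) = -216*(-7) = 1512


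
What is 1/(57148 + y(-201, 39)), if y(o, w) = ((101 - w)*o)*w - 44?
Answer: -1/428914 ≈ -2.3315e-6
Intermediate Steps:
y(o, w) = -44 + o*w*(101 - w) (y(o, w) = (o*(101 - w))*w - 44 = o*w*(101 - w) - 44 = -44 + o*w*(101 - w))
1/(57148 + y(-201, 39)) = 1/(57148 + (-44 - 1*(-201)*39**2 + 101*(-201)*39)) = 1/(57148 + (-44 - 1*(-201)*1521 - 791739)) = 1/(57148 + (-44 + 305721 - 791739)) = 1/(57148 - 486062) = 1/(-428914) = -1/428914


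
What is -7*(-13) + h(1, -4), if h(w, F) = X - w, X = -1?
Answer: 89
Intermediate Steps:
h(w, F) = -1 - w
-7*(-13) + h(1, -4) = -7*(-13) + (-1 - 1*1) = 91 + (-1 - 1) = 91 - 2 = 89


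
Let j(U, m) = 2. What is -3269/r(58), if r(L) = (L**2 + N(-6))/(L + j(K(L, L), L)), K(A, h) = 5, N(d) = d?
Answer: -98070/1679 ≈ -58.410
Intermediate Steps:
r(L) = (-6 + L**2)/(2 + L) (r(L) = (L**2 - 6)/(L + 2) = (-6 + L**2)/(2 + L))
-3269/r(58) = -3269*(2 + 58)/(-6 + 58**2) = -3269*60/(-6 + 3364) = -3269/((1/60)*3358) = -3269/1679/30 = -3269*30/1679 = -98070/1679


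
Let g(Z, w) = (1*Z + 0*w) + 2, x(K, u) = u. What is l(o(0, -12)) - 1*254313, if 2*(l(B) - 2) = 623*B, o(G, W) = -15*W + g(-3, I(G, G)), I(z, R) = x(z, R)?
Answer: -397105/2 ≈ -1.9855e+5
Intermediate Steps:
I(z, R) = R
g(Z, w) = 2 + Z (g(Z, w) = (Z + 0) + 2 = Z + 2 = 2 + Z)
o(G, W) = -1 - 15*W (o(G, W) = -15*W + (2 - 3) = -15*W - 1 = -1 - 15*W)
l(B) = 2 + 623*B/2 (l(B) = 2 + (623*B)/2 = 2 + 623*B/2)
l(o(0, -12)) - 1*254313 = (2 + 623*(-1 - 15*(-12))/2) - 1*254313 = (2 + 623*(-1 + 180)/2) - 254313 = (2 + (623/2)*179) - 254313 = (2 + 111517/2) - 254313 = 111521/2 - 254313 = -397105/2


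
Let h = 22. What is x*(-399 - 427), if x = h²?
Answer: -399784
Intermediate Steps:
x = 484 (x = 22² = 484)
x*(-399 - 427) = 484*(-399 - 427) = 484*(-826) = -399784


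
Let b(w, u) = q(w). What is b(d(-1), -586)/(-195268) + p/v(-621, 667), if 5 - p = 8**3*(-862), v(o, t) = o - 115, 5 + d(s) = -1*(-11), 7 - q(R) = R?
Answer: -21545334317/35929312 ≈ -599.66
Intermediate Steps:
q(R) = 7 - R
d(s) = 6 (d(s) = -5 - 1*(-11) = -5 + 11 = 6)
v(o, t) = -115 + o
b(w, u) = 7 - w
p = 441349 (p = 5 - 8**3*(-862) = 5 - 512*(-862) = 5 - 1*(-441344) = 5 + 441344 = 441349)
b(d(-1), -586)/(-195268) + p/v(-621, 667) = (7 - 1*6)/(-195268) + 441349/(-115 - 621) = (7 - 6)*(-1/195268) + 441349/(-736) = 1*(-1/195268) + 441349*(-1/736) = -1/195268 - 441349/736 = -21545334317/35929312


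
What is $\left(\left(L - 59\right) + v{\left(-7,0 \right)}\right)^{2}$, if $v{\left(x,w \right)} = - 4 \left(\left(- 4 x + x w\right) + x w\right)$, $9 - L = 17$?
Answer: $32041$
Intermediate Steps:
$L = -8$ ($L = 9 - 17 = -8$)
$v{\left(x,w \right)} = 16 x - 8 w x$ ($v{\left(x,w \right)} = - 4 \left(\left(- 4 x + w x\right) + w x\right) = - 4 \left(- 4 x + 2 w x\right) = 16 x - 8 w x$)
$\left(\left(L - 59\right) + v{\left(-7,0 \right)}\right)^{2} = \left(\left(-8 - 59\right) + 8 \left(-7\right) \left(2 - 0\right)\right)^{2} = \left(-67 + 8 \left(-7\right) \left(2 + 0\right)\right)^{2} = \left(-67 + 8 \left(-7\right) 2\right)^{2} = \left(-67 - 112\right)^{2} = \left(-179\right)^{2} = 32041$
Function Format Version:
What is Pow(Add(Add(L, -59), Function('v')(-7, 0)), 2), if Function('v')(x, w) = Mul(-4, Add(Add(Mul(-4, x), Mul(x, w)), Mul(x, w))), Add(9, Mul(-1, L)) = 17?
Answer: 32041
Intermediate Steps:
L = -8 (L = Add(9, Mul(-1, 17)) = Add(9, -17) = -8)
Function('v')(x, w) = Add(Mul(16, x), Mul(-8, w, x)) (Function('v')(x, w) = Mul(-4, Add(Add(Mul(-4, x), Mul(w, x)), Mul(w, x))) = Mul(-4, Add(Mul(-4, x), Mul(2, w, x))) = Add(Mul(16, x), Mul(-8, w, x)))
Pow(Add(Add(L, -59), Function('v')(-7, 0)), 2) = Pow(Add(Add(-8, -59), Mul(8, -7, Add(2, Mul(-1, 0)))), 2) = Pow(Add(-67, Mul(8, -7, Add(2, 0))), 2) = Pow(Add(-67, Mul(8, -7, 2)), 2) = Pow(Add(-67, -112), 2) = Pow(-179, 2) = 32041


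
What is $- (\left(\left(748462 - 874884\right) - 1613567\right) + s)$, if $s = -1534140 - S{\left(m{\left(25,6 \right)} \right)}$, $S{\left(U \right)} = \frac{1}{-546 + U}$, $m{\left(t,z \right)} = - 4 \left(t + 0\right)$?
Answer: $\frac{2115087333}{646} \approx 3.2741 \cdot 10^{6}$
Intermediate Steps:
$m{\left(t,z \right)} = - 4 t$
$s = - \frac{991054439}{646}$ ($s = -1534140 - \frac{1}{-546 - 100} = -1534140 - \frac{1}{-646} = -1534140 - - \frac{1}{646} = -1534140 + \frac{1}{646} = - \frac{991054439}{646} \approx -1.5341 \cdot 10^{6}$)
$- (\left(\left(748462 - 874884\right) - 1613567\right) + s) = - (\left(\left(748462 - 874884\right) - 1613567\right) - \frac{991054439}{646}) = - (\left(-126422 - 1613567\right) - \frac{991054439}{646}) = - (-1739989 - \frac{991054439}{646}) = \left(-1\right) \left(- \frac{2115087333}{646}\right) = \frac{2115087333}{646}$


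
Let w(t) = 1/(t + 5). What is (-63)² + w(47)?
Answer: 206389/52 ≈ 3969.0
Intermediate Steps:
w(t) = 1/(5 + t)
(-63)² + w(47) = (-63)² + 1/(5 + 47) = 3969 + 1/52 = 206389/52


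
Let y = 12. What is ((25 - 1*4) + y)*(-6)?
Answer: -198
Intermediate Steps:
((25 - 1*4) + y)*(-6) = ((25 - 1*4) + 12)*(-6) = ((25 - 4) + 12)*(-6) = (21 + 12)*(-6) = 33*(-6) = -198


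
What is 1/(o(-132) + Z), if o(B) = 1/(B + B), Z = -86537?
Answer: -264/22845769 ≈ -1.1556e-5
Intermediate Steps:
o(B) = 1/(2*B)
1/(o(-132) + Z) = 1/((½)/(-132) - 86537) = 1/((½)*(-1/132) - 86537) = 1/(-1/264 - 86537) = 1/(-22845769/264) = -264/22845769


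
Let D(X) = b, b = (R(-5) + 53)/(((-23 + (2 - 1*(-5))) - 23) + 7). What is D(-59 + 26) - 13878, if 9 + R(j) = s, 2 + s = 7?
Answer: -444145/32 ≈ -13880.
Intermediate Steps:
s = 5 (s = -2 + 7 = 5)
R(j) = -4 (R(j) = -9 + 5 = -4)
b = -49/32 (b = (-4 + 53)/(((-23 + (2 - 1*(-5))) - 23) + 7) = 49/(((-23 + (2 + 5)) - 23) + 7) = 49/(((-23 + 7) - 23) + 7) = 49/((-16 - 23) + 7) = 49/(-39 + 7) = 49/(-32) = 49*(-1/32) = -49/32 ≈ -1.5313)
D(X) = -49/32
D(-59 + 26) - 13878 = -49/32 - 13878 = -444145/32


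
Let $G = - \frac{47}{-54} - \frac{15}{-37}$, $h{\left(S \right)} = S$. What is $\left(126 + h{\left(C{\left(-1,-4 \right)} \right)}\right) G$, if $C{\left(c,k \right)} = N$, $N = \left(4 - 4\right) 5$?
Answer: $\frac{17843}{111} \approx 160.75$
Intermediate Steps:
$N = 0$ ($N = 0 \cdot 5 = 0$)
$C{\left(c,k \right)} = 0$
$G = \frac{2549}{1998}$ ($G = \left(-47\right) \left(- \frac{1}{54}\right) - - \frac{15}{37} = \frac{47}{54} + \frac{15}{37} = \frac{2549}{1998} \approx 1.2758$)
$\left(126 + h{\left(C{\left(-1,-4 \right)} \right)}\right) G = \left(126 + 0\right) \frac{2549}{1998} = 126 \cdot \frac{2549}{1998} = \frac{17843}{111}$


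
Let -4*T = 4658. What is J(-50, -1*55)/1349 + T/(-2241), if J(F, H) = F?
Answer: 2917721/6046218 ≈ 0.48257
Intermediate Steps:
T = -2329/2 (T = -¼*4658 = -2329/2 ≈ -1164.5)
J(-50, -1*55)/1349 + T/(-2241) = -50/1349 - 2329/2/(-2241) = -50*1/1349 - 2329/2*(-1/2241) = -50/1349 + 2329/4482 = 2917721/6046218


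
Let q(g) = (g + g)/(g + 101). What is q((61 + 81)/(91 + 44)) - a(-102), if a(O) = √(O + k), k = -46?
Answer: 284/13777 - 2*I*√37 ≈ 0.020614 - 12.166*I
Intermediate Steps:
q(g) = 2*g/(101 + g) (q(g) = (2*g)/(101 + g) = 2*g/(101 + g))
a(O) = √(-46 + O) (a(O) = √(O - 46) = √(-46 + O))
q((61 + 81)/(91 + 44)) - a(-102) = 2*((61 + 81)/(91 + 44))/(101 + (61 + 81)/(91 + 44)) - √(-46 - 102) = 2*(142/135)/(101 + 142/135) - √(-148) = 2*(142*(1/135))/(101 + 142*(1/135)) - 2*I*√37 = 2*(142/135)/(101 + 142/135) - 2*I*√37 = 2*(142/135)/(13777/135) - 2*I*√37 = 2*(142/135)*(135/13777) - 2*I*√37 = 284/13777 - 2*I*√37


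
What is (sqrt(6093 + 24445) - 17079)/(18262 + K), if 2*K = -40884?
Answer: 17079/2180 - sqrt(30538)/2180 ≈ 7.7542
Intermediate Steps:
K = -20442 (K = (1/2)*(-40884) = -20442)
(sqrt(6093 + 24445) - 17079)/(18262 + K) = (sqrt(6093 + 24445) - 17079)/(18262 - 20442) = (sqrt(30538) - 17079)/(-2180) = (-17079 + sqrt(30538))*(-1/2180) = 17079/2180 - sqrt(30538)/2180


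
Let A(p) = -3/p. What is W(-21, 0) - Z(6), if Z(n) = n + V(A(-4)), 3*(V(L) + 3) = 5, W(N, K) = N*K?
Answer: -14/3 ≈ -4.6667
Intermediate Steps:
W(N, K) = K*N
V(L) = -4/3 (V(L) = -3 + (⅓)*5 = -3 + 5/3 = -4/3)
Z(n) = -4/3 + n (Z(n) = n - 4/3 = -4/3 + n)
W(-21, 0) - Z(6) = 0*(-21) - (-4/3 + 6) = 0 - 1*14/3 = 0 - 14/3 = -14/3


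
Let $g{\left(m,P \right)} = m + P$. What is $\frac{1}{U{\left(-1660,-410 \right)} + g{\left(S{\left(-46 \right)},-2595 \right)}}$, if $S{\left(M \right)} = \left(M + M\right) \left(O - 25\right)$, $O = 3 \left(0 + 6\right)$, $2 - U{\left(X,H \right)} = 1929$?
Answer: $- \frac{1}{3878} \approx -0.00025787$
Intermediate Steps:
$U{\left(X,H \right)} = -1927$ ($U{\left(X,H \right)} = 2 - 1929 = -1927$)
$O = 18$ ($O = 3 \cdot 6 = 18$)
$S{\left(M \right)} = - 14 M$ ($S{\left(M \right)} = \left(M + M\right) \left(18 - 25\right) = 2 M \left(-7\right) = - 14 M$)
$g{\left(m,P \right)} = P + m$
$\frac{1}{U{\left(-1660,-410 \right)} + g{\left(S{\left(-46 \right)},-2595 \right)}} = \frac{1}{-1927 - 1951} = \frac{1}{-3878} = - \frac{1}{3878}$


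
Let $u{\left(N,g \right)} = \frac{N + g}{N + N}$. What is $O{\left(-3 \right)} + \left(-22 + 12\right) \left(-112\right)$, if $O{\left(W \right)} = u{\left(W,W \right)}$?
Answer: $1121$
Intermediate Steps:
$u{\left(N,g \right)} = \frac{N + g}{2 N}$
$O{\left(W \right)} = 1$ ($O{\left(W \right)} = \frac{W + W}{2 W} = \frac{2 W}{2 W} = 1$)
$O{\left(-3 \right)} + \left(-22 + 12\right) \left(-112\right) = 1 + \left(-22 + 12\right) \left(-112\right) = 1 - -1120 = 1 + 1120 = 1121$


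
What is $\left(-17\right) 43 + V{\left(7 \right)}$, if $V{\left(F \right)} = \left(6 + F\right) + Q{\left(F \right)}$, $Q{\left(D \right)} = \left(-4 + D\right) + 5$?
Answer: $-710$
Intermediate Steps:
$Q{\left(D \right)} = 1 + D$
$V{\left(F \right)} = 7 + 2 F$ ($V{\left(F \right)} = \left(6 + F\right) + \left(1 + F\right) = 7 + 2 F$)
$\left(-17\right) 43 + V{\left(7 \right)} = \left(-17\right) 43 + \left(7 + 2 \cdot 7\right) = -731 + \left(7 + 14\right) = -731 + 21 = -710$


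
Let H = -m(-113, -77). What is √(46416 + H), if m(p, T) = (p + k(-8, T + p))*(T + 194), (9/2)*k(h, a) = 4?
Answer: √59533 ≈ 243.99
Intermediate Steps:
k(h, a) = 8/9 (k(h, a) = (2/9)*4 = 8/9)
m(p, T) = (194 + T)*(8/9 + p) (m(p, T) = (p + 8/9)*(T + 194) = (8/9 + p)*(194 + T) = (194 + T)*(8/9 + p))
H = 13117 (H = -(1552/9 + 194*(-113) + (8/9)*(-77) - 77*(-113)) = -(1552/9 - 21922 - 616/9 + 8701) = -1*(-13117) = 13117)
√(46416 + H) = √(46416 + 13117) = √59533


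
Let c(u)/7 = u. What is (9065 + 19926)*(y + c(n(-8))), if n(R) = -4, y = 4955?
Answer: 142838657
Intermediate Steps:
c(u) = 7*u
(9065 + 19926)*(y + c(n(-8))) = (9065 + 19926)*(4955 + 7*(-4)) = 28991*(4955 - 28) = 28991*4927 = 142838657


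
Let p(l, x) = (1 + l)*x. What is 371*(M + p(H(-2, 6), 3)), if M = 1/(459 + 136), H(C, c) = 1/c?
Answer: 220851/170 ≈ 1299.1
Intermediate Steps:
M = 1/595 ≈ 0.0016807
p(l, x) = x*(1 + l)
371*(M + p(H(-2, 6), 3)) = 371*(1/595 + 3*(1 + 1/6)) = 371*(1/595 + 3*(7/6)) = 371*(1/595 + 7/2) = 371*(4167/1190) = 220851/170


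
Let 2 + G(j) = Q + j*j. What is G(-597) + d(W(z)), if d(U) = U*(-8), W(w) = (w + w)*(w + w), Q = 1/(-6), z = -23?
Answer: 2036873/6 ≈ 3.3948e+5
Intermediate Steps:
Q = -⅙ ≈ -0.16667
W(w) = 4*w² (W(w) = (2*w)*(2*w) = 4*w²)
G(j) = -13/6 + j² (G(j) = -2 + (-⅙ + j*j) = -2 + (-⅙ + j²) = -13/6 + j²)
d(U) = -8*U
G(-597) + d(W(z)) = (-13/6 + (-597)²) - 32*(-23)² = (-13/6 + 356409) - 32*529 = 2138441/6 - 8*2116 = 2138441/6 - 16928 = 2036873/6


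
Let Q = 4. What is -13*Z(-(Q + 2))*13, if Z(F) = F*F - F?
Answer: -7098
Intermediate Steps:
Z(F) = F² - F
-13*Z(-(Q + 2))*13 = -13*(-(4 + 2))*(-1 - (4 + 2))*13 = -13*(-1*6)*(-1 - 1*6)*13 = -(-78)*(-1 - 6)*13 = -(-78)*(-7)*13 = -13*42*13 = -546*13 = -7098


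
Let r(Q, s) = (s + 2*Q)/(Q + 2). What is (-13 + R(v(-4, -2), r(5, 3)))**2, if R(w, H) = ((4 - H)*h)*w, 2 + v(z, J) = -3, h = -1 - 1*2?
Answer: 17956/49 ≈ 366.45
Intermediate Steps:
h = -3 (h = -1 - 2 = -3)
v(z, J) = -5 (v(z, J) = -2 - 3 = -5)
r(Q, s) = (s + 2*Q)/(2 + Q)
R(w, H) = w*(-12 + 3*H) (R(w, H) = ((4 - H)*(-3))*w = (-12 + 3*H)*w = w*(-12 + 3*H))
(-13 + R(v(-4, -2), r(5, 3)))**2 = (-13 + 3*(-5)*(-4 + (3 + 2*5)/(2 + 5)))**2 = (-13 + 3*(-5)*(-4 + (3 + 10)/7))**2 = (-13 + 3*(-5)*(-4 + (1/7)*13))**2 = (-13 + 3*(-5)*(-4 + 13/7))**2 = (-13 + 3*(-5)*(-15/7))**2 = (-13 + 225/7)**2 = (134/7)**2 = 17956/49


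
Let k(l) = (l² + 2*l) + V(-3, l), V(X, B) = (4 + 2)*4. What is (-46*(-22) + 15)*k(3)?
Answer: 40053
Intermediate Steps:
V(X, B) = 24 (V(X, B) = 6*4 = 24)
k(l) = 24 + l² + 2*l (k(l) = (l² + 2*l) + 24 = 24 + l² + 2*l)
(-46*(-22) + 15)*k(3) = (-46*(-22) + 15)*(24 + 3² + 2*3) = (1012 + 15)*(24 + 9 + 6) = 1027*39 = 40053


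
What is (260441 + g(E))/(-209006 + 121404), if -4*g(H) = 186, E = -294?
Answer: -520789/175204 ≈ -2.9725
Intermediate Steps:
g(H) = -93/2 (g(H) = -¼*186 = -93/2)
(260441 + g(E))/(-209006 + 121404) = (260441 - 93/2)/(-209006 + 121404) = (520789/2)/(-87602) = (520789/2)*(-1/87602) = -520789/175204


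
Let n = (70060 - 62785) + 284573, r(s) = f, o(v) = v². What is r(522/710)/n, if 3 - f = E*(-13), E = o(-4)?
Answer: 211/291848 ≈ 0.00072298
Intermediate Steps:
E = 16 (E = (-4)² = 16)
f = 211 (f = 3 - 16*(-13) = 3 - 1*(-208) = 3 + 208 = 211)
r(s) = 211
n = 291848 (n = 7275 + 284573 = 291848)
r(522/710)/n = 211/291848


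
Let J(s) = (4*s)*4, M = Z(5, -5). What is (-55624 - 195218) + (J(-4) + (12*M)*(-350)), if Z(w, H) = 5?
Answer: -271906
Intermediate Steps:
M = 5
J(s) = 16*s
(-55624 - 195218) + (J(-4) + (12*M)*(-350)) = (-55624 - 195218) + (16*(-4) + (12*5)*(-350)) = -250842 + (-64 + 60*(-350)) = -250842 + (-64 - 21000) = -250842 - 21064 = -271906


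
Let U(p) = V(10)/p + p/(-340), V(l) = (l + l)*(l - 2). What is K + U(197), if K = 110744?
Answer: 7417648711/66980 ≈ 1.1074e+5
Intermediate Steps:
V(l) = 2*l*(-2 + l) (V(l) = (2*l)*(-2 + l) = 2*l*(-2 + l))
U(p) = 160/p - p/340 (U(p) = (2*10*(-2 + 10))/p + p/(-340) = (2*10*8)/p + p*(-1/340) = 160/p - p/340)
K + U(197) = 110744 + (160/197 - 1/340*197) = 110744 + (160*(1/197) - 197/340) = 110744 + (160/197 - 197/340) = 110744 + 15591/66980 = 7417648711/66980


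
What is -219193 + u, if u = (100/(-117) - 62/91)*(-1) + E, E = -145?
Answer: -179636564/819 ≈ -2.1934e+5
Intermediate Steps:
u = -117497/819 (u = (100/(-117) - 62/91)*(-1) - 145 = (100*(-1/117) - 62*1/91)*(-1) - 145 = (-100/117 - 62/91)*(-1) - 145 = -1258/819*(-1) - 145 = 1258/819 - 145 = -117497/819 ≈ -143.46)
-219193 + u = -219193 - 117497/819 = -179636564/819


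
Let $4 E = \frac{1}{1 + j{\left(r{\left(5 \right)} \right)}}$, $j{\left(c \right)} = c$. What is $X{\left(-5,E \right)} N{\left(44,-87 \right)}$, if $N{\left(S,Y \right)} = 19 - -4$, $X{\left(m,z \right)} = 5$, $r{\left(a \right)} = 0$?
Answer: $115$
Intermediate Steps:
$E = \frac{1}{4}$ ($E = \frac{1}{4 \left(1 + 0\right)} = \frac{1}{4 \cdot 1} = \frac{1}{4} \cdot 1 = \frac{1}{4} \approx 0.25$)
$N{\left(S,Y \right)} = 23$ ($N{\left(S,Y \right)} = 19 + 4 = 23$)
$X{\left(-5,E \right)} N{\left(44,-87 \right)} = 5 \cdot 23 = 115$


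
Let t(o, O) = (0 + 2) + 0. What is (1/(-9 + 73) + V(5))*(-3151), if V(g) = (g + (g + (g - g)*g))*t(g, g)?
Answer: -4036431/64 ≈ -63069.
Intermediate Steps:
t(o, O) = 2 (t(o, O) = 2 + 0 = 2)
V(g) = 4*g (V(g) = (g + (g + (g - g)*g))*2 = (g + (g + 0*g))*2 = (g + (g + 0))*2 = (g + g)*2 = (2*g)*2 = 4*g)
(1/(-9 + 73) + V(5))*(-3151) = (1/(-9 + 73) + 4*5)*(-3151) = (1/64 + 20)*(-3151) = (1281/64)*(-3151) = -4036431/64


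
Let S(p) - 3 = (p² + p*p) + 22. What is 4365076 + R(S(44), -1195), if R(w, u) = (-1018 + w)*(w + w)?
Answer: 26804002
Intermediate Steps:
S(p) = 25 + 2*p² (S(p) = 3 + ((p² + p*p) + 22) = 3 + ((p² + p²) + 22) = 3 + (2*p² + 22) = 3 + (22 + 2*p²) = 25 + 2*p²)
R(w, u) = 2*w*(-1018 + w) (R(w, u) = (-1018 + w)*(2*w) = 2*w*(-1018 + w))
4365076 + R(S(44), -1195) = 4365076 + 2*(25 + 2*44²)*(-1018 + (25 + 2*44²)) = 4365076 + 2*(25 + 2*1936)*(-1018 + (25 + 2*1936)) = 4365076 + 2*(25 + 3872)*(-1018 + (25 + 3872)) = 4365076 + 2*3897*(-1018 + 3897) = 4365076 + 2*3897*2879 = 4365076 + 22438926 = 26804002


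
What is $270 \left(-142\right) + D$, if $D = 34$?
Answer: $-38306$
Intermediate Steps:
$270 \left(-142\right) + D = 270 \left(-142\right) + 34 = -38340 + 34 = -38306$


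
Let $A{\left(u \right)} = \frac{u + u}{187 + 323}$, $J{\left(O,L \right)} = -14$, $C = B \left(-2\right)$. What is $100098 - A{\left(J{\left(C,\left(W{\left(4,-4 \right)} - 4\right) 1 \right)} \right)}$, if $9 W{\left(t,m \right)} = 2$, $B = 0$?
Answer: $\frac{25525004}{255} \approx 1.001 \cdot 10^{5}$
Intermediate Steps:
$W{\left(t,m \right)} = \frac{2}{9}$ ($W{\left(t,m \right)} = \frac{1}{9} \cdot 2 = \frac{2}{9}$)
$C = 0$ ($C = 0 \left(-2\right) = 0$)
$A{\left(u \right)} = \frac{u}{255}$ ($A{\left(u \right)} = \frac{2 u}{510} = 2 u \frac{1}{510} = \frac{u}{255}$)
$100098 - A{\left(J{\left(C,\left(W{\left(4,-4 \right)} - 4\right) 1 \right)} \right)} = 100098 - \frac{1}{255} \left(-14\right) = 100098 - - \frac{14}{255} = 100098 + \frac{14}{255} = \frac{25525004}{255}$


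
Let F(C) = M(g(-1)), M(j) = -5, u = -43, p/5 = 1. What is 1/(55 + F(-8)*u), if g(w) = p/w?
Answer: 1/270 ≈ 0.0037037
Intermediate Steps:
p = 5 (p = 5*1 = 5)
g(w) = 5/w
F(C) = -5
1/(55 + F(-8)*u) = 1/(55 - 5*(-43)) = 1/(55 + 215) = 1/270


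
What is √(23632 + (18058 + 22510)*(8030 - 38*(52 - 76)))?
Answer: 4*√22673918 ≈ 19047.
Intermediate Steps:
√(23632 + (18058 + 22510)*(8030 - 38*(52 - 76))) = √(23632 + 40568*(8030 - 38*(-24))) = √(23632 + 40568*(8030 + 912)) = √(23632 + 40568*8942) = √(23632 + 362759056) = √362782688 = 4*√22673918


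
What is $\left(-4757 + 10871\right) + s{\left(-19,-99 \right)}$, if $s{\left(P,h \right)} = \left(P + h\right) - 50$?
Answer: $5946$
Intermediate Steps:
$s{\left(P,h \right)} = -50 + P + h$
$\left(-4757 + 10871\right) + s{\left(-19,-99 \right)} = \left(-4757 + 10871\right) - 168 = 6114 - 168 = 5946$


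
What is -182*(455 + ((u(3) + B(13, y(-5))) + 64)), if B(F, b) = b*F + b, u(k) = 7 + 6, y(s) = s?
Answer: -84084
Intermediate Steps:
u(k) = 13
B(F, b) = b + F*b (B(F, b) = F*b + b = b + F*b)
-182*(455 + ((u(3) + B(13, y(-5))) + 64)) = -182*(455 + ((13 - 5*(1 + 13)) + 64)) = -182*(455 + ((13 - 5*14) + 64)) = -182*(455 + ((13 - 70) + 64)) = -182*(455 + (-57 + 64)) = -182*(455 + 7) = -182*462 = -84084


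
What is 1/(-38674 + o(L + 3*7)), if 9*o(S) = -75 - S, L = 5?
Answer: -9/348167 ≈ -2.5850e-5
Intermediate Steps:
o(S) = -25/3 - S/9 (o(S) = (-75 - S)/9 = -25/3 - S/9)
1/(-38674 + o(L + 3*7)) = 1/(-38674 + (-25/3 - (5 + 3*7)/9)) = 1/(-38674 + (-25/3 - (5 + 21)/9)) = 1/(-38674 + (-25/3 - 1/9*26)) = 1/(-38674 + (-25/3 - 26/9)) = 1/(-38674 - 101/9) = 1/(-348167/9) = -9/348167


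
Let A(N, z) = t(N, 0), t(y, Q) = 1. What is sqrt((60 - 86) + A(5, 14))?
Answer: 5*I ≈ 5.0*I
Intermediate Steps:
A(N, z) = 1
sqrt((60 - 86) + A(5, 14)) = sqrt((60 - 86) + 1) = sqrt(-26 + 1) = sqrt(-25) = 5*I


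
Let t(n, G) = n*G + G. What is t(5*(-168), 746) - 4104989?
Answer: -4730883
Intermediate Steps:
t(n, G) = G + G*n (t(n, G) = G*n + G = G + G*n)
t(5*(-168), 746) - 4104989 = 746*(1 + 5*(-168)) - 4104989 = 746*(1 - 840) - 4104989 = 746*(-839) - 4104989 = -625894 - 4104989 = -4730883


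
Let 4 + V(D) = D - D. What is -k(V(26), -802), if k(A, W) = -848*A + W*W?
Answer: -646596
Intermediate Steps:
V(D) = -4 (V(D) = -4 + (D - D) = -4 + 0 = -4)
k(A, W) = W**2 - 848*A (k(A, W) = -848*A + W**2 = W**2 - 848*A)
-k(V(26), -802) = -((-802)**2 - 848*(-4)) = -(643204 + 3392) = -1*646596 = -646596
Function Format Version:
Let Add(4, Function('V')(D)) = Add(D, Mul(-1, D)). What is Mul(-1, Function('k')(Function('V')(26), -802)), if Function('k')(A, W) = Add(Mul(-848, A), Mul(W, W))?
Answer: -646596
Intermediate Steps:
Function('V')(D) = -4 (Function('V')(D) = Add(-4, Add(D, Mul(-1, D))) = Add(-4, 0) = -4)
Function('k')(A, W) = Add(Pow(W, 2), Mul(-848, A)) (Function('k')(A, W) = Add(Mul(-848, A), Pow(W, 2)) = Add(Pow(W, 2), Mul(-848, A)))
Mul(-1, Function('k')(Function('V')(26), -802)) = Mul(-1, Add(Pow(-802, 2), Mul(-848, -4))) = Mul(-1, Add(643204, 3392)) = Mul(-1, 646596) = -646596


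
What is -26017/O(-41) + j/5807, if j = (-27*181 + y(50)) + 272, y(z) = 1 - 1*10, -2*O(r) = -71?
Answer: -302489742/412297 ≈ -733.67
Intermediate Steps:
O(r) = 71/2 (O(r) = -½*(-71) = 71/2)
y(z) = -9 (y(z) = 1 - 10 = -9)
j = -4624 (j = (-27*181 - 9) + 272 = (-4887 - 9) + 272 = -4896 + 272 = -4624)
-26017/O(-41) + j/5807 = -26017/71/2 - 4624/5807 = -26017*2/71 - 4624*1/5807 = -52034/71 - 4624/5807 = -302489742/412297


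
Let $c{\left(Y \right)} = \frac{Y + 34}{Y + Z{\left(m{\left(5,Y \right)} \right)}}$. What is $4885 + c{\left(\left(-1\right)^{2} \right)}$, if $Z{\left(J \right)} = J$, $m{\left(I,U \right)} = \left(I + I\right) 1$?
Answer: $\frac{53770}{11} \approx 4888.2$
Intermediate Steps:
$m{\left(I,U \right)} = 2 I$ ($m{\left(I,U \right)} = 2 I 1 = 2 I$)
$c{\left(Y \right)} = \frac{34 + Y}{10 + Y}$ ($c{\left(Y \right)} = \frac{Y + 34}{Y + 2 \cdot 5} = \frac{34 + Y}{Y + 10} = \frac{34 + Y}{10 + Y}$)
$4885 + c{\left(\left(-1\right)^{2} \right)} = 4885 + \frac{34 + \left(-1\right)^{2}}{10 + \left(-1\right)^{2}} = 4885 + \frac{34 + 1}{10 + 1} = 4885 + \frac{1}{11} \cdot 35 = 4885 + \frac{35}{11} = \frac{53770}{11}$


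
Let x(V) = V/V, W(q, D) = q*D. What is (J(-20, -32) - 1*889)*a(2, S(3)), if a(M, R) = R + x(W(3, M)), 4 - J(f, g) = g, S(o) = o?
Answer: -3412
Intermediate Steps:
J(f, g) = 4 - g
W(q, D) = D*q
x(V) = 1
a(M, R) = 1 + R (a(M, R) = R + 1 = 1 + R)
(J(-20, -32) - 1*889)*a(2, S(3)) = ((4 - 1*(-32)) - 1*889)*(1 + 3) = ((4 + 32) - 889)*4 = (36 - 889)*4 = -853*4 = -3412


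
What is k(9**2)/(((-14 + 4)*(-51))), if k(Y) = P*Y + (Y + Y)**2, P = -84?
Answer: 648/17 ≈ 38.118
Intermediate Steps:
k(Y) = -84*Y + 4*Y**2 (k(Y) = -84*Y + (Y + Y)**2 = -84*Y + (2*Y)**2 = -84*Y + 4*Y**2)
k(9**2)/(((-14 + 4)*(-51))) = (4*9**2*(-21 + 9**2))/(((-14 + 4)*(-51))) = (4*81*(-21 + 81))/((-10*(-51))) = (4*81*60)/510 = 19440*(1/510) = 648/17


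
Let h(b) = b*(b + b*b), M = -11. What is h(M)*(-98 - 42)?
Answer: 169400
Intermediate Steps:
h(b) = b*(b + b²)
h(M)*(-98 - 42) = ((-11)²*(1 - 11))*(-98 - 42) = (121*(-10))*(-140) = -1210*(-140) = 169400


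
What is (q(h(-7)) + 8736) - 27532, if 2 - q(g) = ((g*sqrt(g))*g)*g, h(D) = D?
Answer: -18794 + 343*I*sqrt(7) ≈ -18794.0 + 907.49*I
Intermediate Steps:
q(g) = 2 - g**(7/2) (q(g) = 2 - (g*sqrt(g))*g*g = 2 - g**(3/2)*g*g = 2 - g**(5/2)*g = 2 - g**(7/2))
(q(h(-7)) + 8736) - 27532 = ((2 - (-7)**(7/2)) + 8736) - 27532 = ((2 - (-343)*I*sqrt(7)) + 8736) - 27532 = ((2 + 343*I*sqrt(7)) + 8736) - 27532 = (8738 + 343*I*sqrt(7)) - 27532 = -18794 + 343*I*sqrt(7)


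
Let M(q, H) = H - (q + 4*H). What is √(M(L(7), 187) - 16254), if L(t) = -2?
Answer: I*√16813 ≈ 129.67*I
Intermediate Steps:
M(q, H) = -q - 3*H (M(q, H) = H + (-q - 4*H) = -q - 3*H)
√(M(L(7), 187) - 16254) = √((-1*(-2) - 3*187) - 16254) = √((2 - 561) - 16254) = √(-559 - 16254) = √(-16813) = I*√16813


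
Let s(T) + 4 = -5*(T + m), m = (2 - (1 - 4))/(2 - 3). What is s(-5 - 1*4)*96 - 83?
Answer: 6253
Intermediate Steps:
m = -5 (m = (2 - 1*(-3))/(-1) = (2 + 3)*(-1) = 5*(-1) = -5)
s(T) = 21 - 5*T (s(T) = -4 - 5*(T - 5) = -4 - 5*(-5 + T) = -4 + (25 - 5*T) = 21 - 5*T)
s(-5 - 1*4)*96 - 83 = (21 - 5*(-5 - 1*4))*96 - 83 = (21 - 5*(-5 - 4))*96 - 83 = (21 - 5*(-9))*96 - 83 = (21 + 45)*96 - 83 = 66*96 - 83 = 6336 - 83 = 6253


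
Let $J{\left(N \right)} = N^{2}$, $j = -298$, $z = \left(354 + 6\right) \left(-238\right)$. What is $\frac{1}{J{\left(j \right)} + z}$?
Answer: $\frac{1}{3124} \approx 0.0003201$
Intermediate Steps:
$z = -85680$ ($z = 360 \left(-238\right) = -85680$)
$\frac{1}{J{\left(j \right)} + z} = \frac{1}{\left(-298\right)^{2} - 85680} = \frac{1}{88804 - 85680} = \frac{1}{3124}$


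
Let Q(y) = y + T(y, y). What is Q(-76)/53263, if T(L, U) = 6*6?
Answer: -40/53263 ≈ -0.00075099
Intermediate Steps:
T(L, U) = 36
Q(y) = 36 + y (Q(y) = y + 36 = 36 + y)
Q(-76)/53263 = (36 - 76)/53263 = -40*1/53263 = -40/53263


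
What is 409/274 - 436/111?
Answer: -74065/30414 ≈ -2.4352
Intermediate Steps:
409/274 - 436/111 = -74065/30414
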